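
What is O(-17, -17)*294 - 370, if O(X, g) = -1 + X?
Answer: -5662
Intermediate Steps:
O(-17, -17)*294 - 370 = (-1 - 17)*294 - 370 = -18*294 - 370 = -5292 - 370 = -5662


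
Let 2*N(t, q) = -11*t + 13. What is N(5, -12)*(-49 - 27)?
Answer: 1596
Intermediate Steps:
N(t, q) = 13/2 - 11*t/2 (N(t, q) = (-11*t + 13)/2 = (13 - 11*t)/2 = 13/2 - 11*t/2)
N(5, -12)*(-49 - 27) = (13/2 - 11/2*5)*(-49 - 27) = (13/2 - 55/2)*(-76) = -21*(-76) = 1596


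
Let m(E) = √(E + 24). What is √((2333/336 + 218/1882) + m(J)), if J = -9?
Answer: √(44106097497 + 6247953936*√15)/79044 ≈ 3.3064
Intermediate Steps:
m(E) = √(24 + E)
√((2333/336 + 218/1882) + m(J)) = √((2333/336 + 218/1882) + √(24 - 9)) = √((2333*(1/336) + 218*(1/1882)) + √15) = √((2333/336 + 109/941) + √15) = √(2231977/316176 + √15)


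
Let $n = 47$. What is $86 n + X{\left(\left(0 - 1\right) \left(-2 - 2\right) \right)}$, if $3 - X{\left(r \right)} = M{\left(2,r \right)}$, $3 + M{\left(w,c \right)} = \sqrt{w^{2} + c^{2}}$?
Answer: $4048 - 2 \sqrt{5} \approx 4043.5$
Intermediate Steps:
$M{\left(w,c \right)} = -3 + \sqrt{c^{2} + w^{2}}$ ($M{\left(w,c \right)} = -3 + \sqrt{w^{2} + c^{2}} = -3 + \sqrt{c^{2} + w^{2}}$)
$X{\left(r \right)} = 6 - \sqrt{4 + r^{2}}$ ($X{\left(r \right)} = 3 - \left(-3 + \sqrt{r^{2} + 2^{2}}\right) = 3 - \left(-3 + \sqrt{r^{2} + 4}\right) = 3 - \left(-3 + \sqrt{4 + r^{2}}\right) = 6 - \sqrt{4 + r^{2}}$)
$86 n + X{\left(\left(0 - 1\right) \left(-2 - 2\right) \right)} = 86 \cdot 47 + \left(6 - \sqrt{4 + \left(\left(0 - 1\right) \left(-2 - 2\right)\right)^{2}}\right) = 4042 + \left(6 - \sqrt{4 + \left(\left(-1\right) \left(-4\right)\right)^{2}}\right) = 4042 + \left(6 - \sqrt{4 + 4^{2}}\right) = 4042 + \left(6 - \sqrt{4 + 16}\right) = 4042 + \left(6 - \sqrt{20}\right) = 4042 + \left(6 - 2 \sqrt{5}\right) = 4048 - 2 \sqrt{5}$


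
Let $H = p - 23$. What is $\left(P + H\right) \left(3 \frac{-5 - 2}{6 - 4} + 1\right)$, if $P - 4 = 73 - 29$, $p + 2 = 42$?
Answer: $- \frac{1235}{2} \approx -617.5$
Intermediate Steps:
$p = 40$ ($p = -2 + 42 = 40$)
$P = 48$ ($P = 4 + \left(73 - 29\right) = 4 + 44 = 48$)
$H = 17$ ($H = 40 - 23 = 17$)
$\left(P + H\right) \left(3 \frac{-5 - 2}{6 - 4} + 1\right) = \left(48 + 17\right) \left(3 \frac{-5 - 2}{6 - 4} + 1\right) = 65 \left(3 \left(- \frac{7}{2}\right) + 1\right) = 65 \left(- \frac{21}{2} + 1\right) = 65 \left(- \frac{19}{2}\right) = - \frac{1235}{2}$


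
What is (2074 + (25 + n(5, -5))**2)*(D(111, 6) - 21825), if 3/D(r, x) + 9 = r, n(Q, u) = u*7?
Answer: -806607263/17 ≈ -4.7447e+7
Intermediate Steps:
n(Q, u) = 7*u
D(r, x) = 3/(-9 + r)
(2074 + (25 + n(5, -5))**2)*(D(111, 6) - 21825) = (2074 + (25 + 7*(-5))**2)*(3/(-9 + 111) - 21825) = (2074 + (25 - 35)**2)*(3/102 - 21825) = (2074 + (-10)**2)*(3*(1/102) - 21825) = (2074 + 100)*(1/34 - 21825) = 2174*(-742049/34) = -806607263/17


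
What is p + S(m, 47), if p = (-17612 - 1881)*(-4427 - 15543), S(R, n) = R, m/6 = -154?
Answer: 389274286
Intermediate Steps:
m = -924 (m = 6*(-154) = -924)
p = 389275210 (p = -19493*(-19970) = 389275210)
p + S(m, 47) = 389275210 - 924 = 389274286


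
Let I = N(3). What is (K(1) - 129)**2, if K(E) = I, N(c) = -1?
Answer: 16900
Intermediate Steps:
I = -1
K(E) = -1
(K(1) - 129)**2 = (-1 - 129)**2 = (-130)**2 = 16900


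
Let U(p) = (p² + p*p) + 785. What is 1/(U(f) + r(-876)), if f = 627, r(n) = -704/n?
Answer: 219/172362593 ≈ 1.2706e-6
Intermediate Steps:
U(p) = 785 + 2*p² (U(p) = (p² + p²) + 785 = 2*p² + 785 = 785 + 2*p²)
1/(U(f) + r(-876)) = 1/((785 + 2*627²) - 704/(-876)) = 1/((785 + 2*393129) - 704*(-1/876)) = 1/((785 + 786258) + 176/219) = 1/(787043 + 176/219) = 1/(172362593/219) = 219/172362593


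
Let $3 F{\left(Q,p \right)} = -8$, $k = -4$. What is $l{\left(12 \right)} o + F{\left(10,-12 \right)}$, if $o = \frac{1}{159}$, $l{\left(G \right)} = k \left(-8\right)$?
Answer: $- \frac{392}{159} \approx -2.4654$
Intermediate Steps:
$F{\left(Q,p \right)} = - \frac{8}{3}$ ($F{\left(Q,p \right)} = \frac{1}{3} \left(-8\right) = - \frac{8}{3}$)
$l{\left(G \right)} = 32$ ($l{\left(G \right)} = \left(-4\right) \left(-8\right) = 32$)
$o = \frac{1}{159} \approx 0.0062893$
$l{\left(12 \right)} o + F{\left(10,-12 \right)} = 32 \cdot \frac{1}{159} - \frac{8}{3} = \frac{32}{159} - \frac{8}{3} = - \frac{392}{159}$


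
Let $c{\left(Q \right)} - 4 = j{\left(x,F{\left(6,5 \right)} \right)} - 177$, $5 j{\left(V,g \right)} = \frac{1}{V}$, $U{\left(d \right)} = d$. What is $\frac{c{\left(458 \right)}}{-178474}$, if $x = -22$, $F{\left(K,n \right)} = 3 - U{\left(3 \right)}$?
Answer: $\frac{19031}{19632140} \approx 0.00096938$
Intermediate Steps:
$F{\left(K,n \right)} = 0$ ($F{\left(K,n \right)} = 3 - 3 = 0$)
$j{\left(V,g \right)} = \frac{1}{5 V}$
$c{\left(Q \right)} = - \frac{19031}{110}$ ($c{\left(Q \right)} = 4 + \left(\frac{1}{5 \left(-22\right)} - 177\right) = 4 + \left(\frac{1}{5} \left(- \frac{1}{22}\right) - 177\right) = 4 - \frac{19471}{110} = - \frac{19031}{110}$)
$\frac{c{\left(458 \right)}}{-178474} = - \frac{19031}{110 \left(-178474\right)} = \left(- \frac{19031}{110}\right) \left(- \frac{1}{178474}\right) = \frac{19031}{19632140}$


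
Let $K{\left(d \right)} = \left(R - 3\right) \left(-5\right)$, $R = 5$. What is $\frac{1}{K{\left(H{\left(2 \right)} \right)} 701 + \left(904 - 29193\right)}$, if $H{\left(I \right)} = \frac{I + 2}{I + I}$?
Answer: $- \frac{1}{35299} \approx -2.8329 \cdot 10^{-5}$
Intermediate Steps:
$H{\left(I \right)} = \frac{2 + I}{2 I}$
$K{\left(d \right)} = -10$ ($K{\left(d \right)} = \left(5 - 3\right) \left(-5\right) = 2 \left(-5\right) = -10$)
$\frac{1}{K{\left(H{\left(2 \right)} \right)} 701 + \left(904 - 29193\right)} = \frac{1}{\left(-10\right) 701 + \left(904 - 29193\right)} = \frac{1}{-7010 + \left(904 - 29193\right)} = \frac{1}{-7010 - 28289} = \frac{1}{-35299} = - \frac{1}{35299}$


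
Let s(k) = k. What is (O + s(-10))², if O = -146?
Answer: 24336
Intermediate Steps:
(O + s(-10))² = (-146 - 10)² = (-156)² = 24336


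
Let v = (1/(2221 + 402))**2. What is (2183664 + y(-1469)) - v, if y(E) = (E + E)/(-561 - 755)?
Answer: 9885729735236491/4527124882 ≈ 2.1837e+6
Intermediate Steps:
y(E) = -E/658 (y(E) = (2*E)/(-1316) = (2*E)*(-1/1316) = -E/658)
v = 1/6880129 (v = (1/2623)**2 = 1/6880129 ≈ 1.4535e-7)
(2183664 + y(-1469)) - v = (2183664 - 1/658*(-1469)) - 1*1/6880129 = (2183664 + 1469/658) - 1/6880129 = 1436852381/658 - 1/6880129 = 9885729735236491/4527124882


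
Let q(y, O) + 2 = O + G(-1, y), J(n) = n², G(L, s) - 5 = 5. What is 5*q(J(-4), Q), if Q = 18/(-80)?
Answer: 311/8 ≈ 38.875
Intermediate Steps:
G(L, s) = 10 (G(L, s) = 5 + 5 = 10)
Q = -9/40 (Q = 18*(-1/80) = -9/40 ≈ -0.22500)
q(y, O) = 8 + O (q(y, O) = -2 + (O + 10) = -2 + (10 + O) = 8 + O)
5*q(J(-4), Q) = 5*(8 - 9/40) = 5*(311/40) = 311/8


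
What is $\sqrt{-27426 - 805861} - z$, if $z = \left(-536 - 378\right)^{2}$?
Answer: $-835396 + i \sqrt{833287} \approx -8.354 \cdot 10^{5} + 912.85 i$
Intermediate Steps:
$z = 835396$ ($z = \left(-536 - 378\right)^{2} = \left(-914\right)^{2} = 835396$)
$\sqrt{-27426 - 805861} - z = \sqrt{-27426 - 805861} - 835396 = \sqrt{-833287} - 835396 = i \sqrt{833287} - 835396 = -835396 + i \sqrt{833287}$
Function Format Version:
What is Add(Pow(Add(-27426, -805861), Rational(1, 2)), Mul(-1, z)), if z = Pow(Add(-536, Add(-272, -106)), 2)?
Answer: Add(-835396, Mul(I, Pow(833287, Rational(1, 2)))) ≈ Add(-8.3540e+5, Mul(912.85, I))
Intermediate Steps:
z = 835396 (z = Pow(Add(-536, -378), 2) = Pow(-914, 2) = 835396)
Add(Pow(Add(-27426, -805861), Rational(1, 2)), Mul(-1, z)) = Add(Pow(Add(-27426, -805861), Rational(1, 2)), Mul(-1, 835396)) = Add(Pow(-833287, Rational(1, 2)), -835396) = Add(Mul(I, Pow(833287, Rational(1, 2))), -835396) = Add(-835396, Mul(I, Pow(833287, Rational(1, 2))))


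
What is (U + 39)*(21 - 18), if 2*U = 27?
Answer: 315/2 ≈ 157.50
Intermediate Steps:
U = 27/2 (U = (½)*27 = 27/2 ≈ 13.500)
(U + 39)*(21 - 18) = (27/2 + 39)*(21 - 18) = (105/2)*3 = 315/2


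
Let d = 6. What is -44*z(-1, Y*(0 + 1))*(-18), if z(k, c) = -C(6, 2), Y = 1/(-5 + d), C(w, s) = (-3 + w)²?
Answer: -7128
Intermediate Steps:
Y = 1 (Y = 1/(-5 + 6) = 1/1 = 1)
z(k, c) = -9 (z(k, c) = -(-3 + 6)² = -1*3² = -1*9 = -9)
-44*z(-1, Y*(0 + 1))*(-18) = -44*(-9)*(-18) = 396*(-18) = -7128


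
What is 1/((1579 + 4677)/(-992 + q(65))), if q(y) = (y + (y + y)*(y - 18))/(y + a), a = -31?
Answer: -27553/212704 ≈ -0.12954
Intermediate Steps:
q(y) = (y + 2*y*(-18 + y))/(-31 + y) (q(y) = (y + (y + y)*(y - 18))/(y - 31) = (y + (2*y)*(-18 + y))/(-31 + y) = (y + 2*y*(-18 + y))/(-31 + y))
1/((1579 + 4677)/(-992 + q(65))) = 1/((1579 + 4677)/(-992 + 65*(-35 + 2*65)/(-31 + 65))) = 1/(6256/(-992 + 65*(-35 + 130)/34)) = 1/(6256/(-992 + 65*(1/34)*95)) = 1/(6256/(-992 + 6175/34)) = 1/(6256/(-27553/34)) = 1/(6256*(-34/27553)) = 1/(-212704/27553) = -27553/212704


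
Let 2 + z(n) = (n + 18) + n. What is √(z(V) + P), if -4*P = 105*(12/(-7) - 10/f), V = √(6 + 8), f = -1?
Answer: √(-806 + 8*√14)/2 ≈ 13.929*I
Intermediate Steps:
V = √14 ≈ 3.7417
P = -435/2 (P = -105*(12/(-7) - 10/(-1))/4 = -105*(12*(-⅐) - 10*(-1))/4 = -105*(-12/7 + 10)/4 = -105*58/(4*7) = -¼*870 = -435/2 ≈ -217.50)
z(n) = 16 + 2*n (z(n) = -2 + ((n + 18) + n) = -2 + ((18 + n) + n) = -2 + (18 + 2*n) = 16 + 2*n)
√(z(V) + P) = √((16 + 2*√14) - 435/2) = √(-403/2 + 2*√14)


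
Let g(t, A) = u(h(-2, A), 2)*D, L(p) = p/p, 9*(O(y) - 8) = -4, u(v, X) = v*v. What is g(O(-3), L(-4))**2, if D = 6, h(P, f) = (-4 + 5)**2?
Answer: 36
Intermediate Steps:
h(P, f) = 1 (h(P, f) = 1**2 = 1)
u(v, X) = v**2
O(y) = 68/9 (O(y) = 8 + (1/9)*(-4) = 8 - 4/9 = 68/9)
L(p) = 1
g(t, A) = 6 (g(t, A) = 1**2*6 = 1*6 = 6)
g(O(-3), L(-4))**2 = 6**2 = 36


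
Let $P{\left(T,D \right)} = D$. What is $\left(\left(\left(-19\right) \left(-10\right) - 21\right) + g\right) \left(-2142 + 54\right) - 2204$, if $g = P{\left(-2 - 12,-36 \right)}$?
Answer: $-279908$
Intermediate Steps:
$g = -36$
$\left(\left(\left(-19\right) \left(-10\right) - 21\right) + g\right) \left(-2142 + 54\right) - 2204 = \left(\left(\left(-19\right) \left(-10\right) - 21\right) - 36\right) \left(-2142 + 54\right) - 2204 = \left(\left(190 - 21\right) - 36\right) \left(-2088\right) - 2204 = \left(169 - 36\right) \left(-2088\right) - 2204 = 133 \left(-2088\right) - 2204 = -277704 - 2204 = -279908$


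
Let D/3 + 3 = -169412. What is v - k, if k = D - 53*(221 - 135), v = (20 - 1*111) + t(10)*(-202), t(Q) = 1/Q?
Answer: 2563459/5 ≈ 5.1269e+5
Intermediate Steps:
D = -508245 (D = -9 + 3*(-169412) = -9 - 508236 = -508245)
v = -556/5 (v = (20 - 1*111) - 202/10 = (20 - 111) + (⅒)*(-202) = -91 - 101/5 = -556/5 ≈ -111.20)
k = -512803 (k = -508245 - 53*(221 - 135) = -508245 - 53*86 = -508245 - 1*4558 = -508245 - 4558 = -512803)
v - k = -556/5 - 1*(-512803) = -556/5 + 512803 = 2563459/5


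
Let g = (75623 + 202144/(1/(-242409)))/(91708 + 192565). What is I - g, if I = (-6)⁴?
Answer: 49369867081/284273 ≈ 1.7367e+5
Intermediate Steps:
g = -49001449273/284273 (g = (75623 + 202144/(-1/242409))/284273 = (75623 + 202144*(-242409))*(1/284273) = (75623 - 49001524896)*(1/284273) = -49001449273*1/284273 = -49001449273/284273 ≈ -1.7237e+5)
I = 1296
I - g = 1296 - 1*(-49001449273/284273) = 1296 + 49001449273/284273 = 49369867081/284273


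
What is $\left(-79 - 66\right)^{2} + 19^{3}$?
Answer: $27884$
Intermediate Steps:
$\left(-79 - 66\right)^{2} + 19^{3} = \left(-145\right)^{2} + 6859 = 21025 + 6859 = 27884$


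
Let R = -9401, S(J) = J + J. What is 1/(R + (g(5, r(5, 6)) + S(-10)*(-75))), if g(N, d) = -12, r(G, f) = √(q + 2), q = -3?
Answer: -1/7913 ≈ -0.00012637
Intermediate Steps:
S(J) = 2*J
r(G, f) = I (r(G, f) = √(-3 + 2) = √(-1) = I)
1/(R + (g(5, r(5, 6)) + S(-10)*(-75))) = 1/(-9401 + (-12 + (2*(-10))*(-75))) = 1/(-9401 + (-12 - 20*(-75))) = 1/(-9401 + (-12 + 1500)) = 1/(-9401 + 1488) = 1/(-7913) = -1/7913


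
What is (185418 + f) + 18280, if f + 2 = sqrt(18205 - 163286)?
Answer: 203696 + I*sqrt(145081) ≈ 2.037e+5 + 380.9*I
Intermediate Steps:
f = -2 + I*sqrt(145081) (f = -2 + sqrt(18205 - 163286) = -2 + sqrt(-145081) = -2 + I*sqrt(145081) ≈ -2.0 + 380.9*I)
(185418 + f) + 18280 = (185418 + (-2 + I*sqrt(145081))) + 18280 = (185416 + I*sqrt(145081)) + 18280 = 203696 + I*sqrt(145081)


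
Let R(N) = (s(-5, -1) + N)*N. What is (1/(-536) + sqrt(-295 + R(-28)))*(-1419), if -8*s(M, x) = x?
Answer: 1419/536 - 1419*sqrt(1942)/2 ≈ -31264.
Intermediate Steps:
s(M, x) = -x/8
R(N) = N*(1/8 + N) (R(N) = (-1/8*(-1) + N)*N = (1/8 + N)*N = N*(1/8 + N))
(1/(-536) + sqrt(-295 + R(-28)))*(-1419) = (1/(-536) + sqrt(-295 - 28*(1/8 - 28)))*(-1419) = (-1/536 + sqrt(-295 - 28*(-223/8)))*(-1419) = (-1/536 + sqrt(-295 + 1561/2))*(-1419) = (-1/536 + sqrt(971/2))*(-1419) = (-1/536 + sqrt(1942)/2)*(-1419) = 1419/536 - 1419*sqrt(1942)/2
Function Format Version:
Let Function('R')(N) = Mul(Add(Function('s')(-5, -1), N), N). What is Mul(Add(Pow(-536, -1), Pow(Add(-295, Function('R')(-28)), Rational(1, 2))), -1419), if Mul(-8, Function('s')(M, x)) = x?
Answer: Add(Rational(1419, 536), Mul(Rational(-1419, 2), Pow(1942, Rational(1, 2)))) ≈ -31264.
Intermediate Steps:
Function('s')(M, x) = Mul(Rational(-1, 8), x)
Function('R')(N) = Mul(N, Add(Rational(1, 8), N)) (Function('R')(N) = Mul(Add(Mul(Rational(-1, 8), -1), N), N) = Mul(Add(Rational(1, 8), N), N) = Mul(N, Add(Rational(1, 8), N)))
Mul(Add(Pow(-536, -1), Pow(Add(-295, Function('R')(-28)), Rational(1, 2))), -1419) = Mul(Add(Pow(-536, -1), Pow(Add(-295, Mul(-28, Add(Rational(1, 8), -28))), Rational(1, 2))), -1419) = Mul(Add(Rational(-1, 536), Pow(Add(-295, Mul(-28, Rational(-223, 8))), Rational(1, 2))), -1419) = Mul(Add(Rational(-1, 536), Pow(Add(-295, Rational(1561, 2)), Rational(1, 2))), -1419) = Mul(Add(Rational(-1, 536), Pow(Rational(971, 2), Rational(1, 2))), -1419) = Mul(Add(Rational(-1, 536), Mul(Rational(1, 2), Pow(1942, Rational(1, 2)))), -1419) = Add(Rational(1419, 536), Mul(Rational(-1419, 2), Pow(1942, Rational(1, 2))))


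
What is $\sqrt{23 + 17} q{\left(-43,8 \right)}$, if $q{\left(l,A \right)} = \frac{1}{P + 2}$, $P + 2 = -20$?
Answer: $- \frac{\sqrt{10}}{10} \approx -0.31623$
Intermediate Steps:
$P = -22$ ($P = -2 - 20 = -22$)
$q{\left(l,A \right)} = - \frac{1}{20}$ ($q{\left(l,A \right)} = \frac{1}{-22 + 2} = \frac{1}{-20} = - \frac{1}{20}$)
$\sqrt{23 + 17} q{\left(-43,8 \right)} = \sqrt{23 + 17} \left(- \frac{1}{20}\right) = \sqrt{40} \left(- \frac{1}{20}\right) = 2 \sqrt{10} \left(- \frac{1}{20}\right) = - \frac{\sqrt{10}}{10}$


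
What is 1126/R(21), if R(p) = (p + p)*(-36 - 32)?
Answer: -563/1428 ≈ -0.39426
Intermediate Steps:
R(p) = -136*p (R(p) = (2*p)*(-68) = -136*p)
1126/R(21) = 1126/((-136*21)) = 1126/(-2856) = 1126*(-1/2856) = -563/1428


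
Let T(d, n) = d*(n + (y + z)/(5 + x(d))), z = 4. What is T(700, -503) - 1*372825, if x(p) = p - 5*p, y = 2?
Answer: -405233915/559 ≈ -7.2493e+5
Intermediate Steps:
x(p) = -4*p
T(d, n) = d*(n + 6/(5 - 4*d)) (T(d, n) = d*(n + (2 + 4)/(5 - 4*d)) = d*(n + 6/(5 - 4*d)))
T(700, -503) - 1*372825 = 700*(-6 - 5*(-503) + 4*700*(-503))/(-5 + 4*700) - 1*372825 = 700*(-6 + 2515 - 1408400)/(-5 + 2800) - 372825 = 700*(-1405891)/2795 - 372825 = 700*(1/2795)*(-1405891) - 372825 = -196824740/559 - 372825 = -405233915/559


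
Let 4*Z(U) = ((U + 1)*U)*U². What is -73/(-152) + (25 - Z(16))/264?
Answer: -81967/1254 ≈ -65.364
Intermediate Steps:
Z(U) = U³*(1 + U)/4 (Z(U) = (((U + 1)*U)*U²)/4 = (((1 + U)*U)*U²)/4 = ((U*(1 + U))*U²)/4 = (U³*(1 + U))/4 = U³*(1 + U)/4)
-73/(-152) + (25 - Z(16))/264 = -73/(-152) + (25 - 16³*(1 + 16)/4)/264 = -73*(-1/152) + (25 - 4096*17/4)*(1/264) = 73/152 + (25 - 1*17408)*(1/264) = 73/152 + (25 - 17408)*(1/264) = 73/152 - 17383*1/264 = 73/152 - 17383/264 = -81967/1254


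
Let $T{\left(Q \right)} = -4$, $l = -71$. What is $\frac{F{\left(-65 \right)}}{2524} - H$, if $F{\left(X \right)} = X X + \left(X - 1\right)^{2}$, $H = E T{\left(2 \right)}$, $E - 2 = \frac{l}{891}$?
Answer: $\frac{24919927}{2248884} \approx 11.081$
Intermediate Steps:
$E = \frac{1711}{891}$ ($E = 2 - \frac{71}{891} = \frac{1711}{891} \approx 1.9203$)
$H = - \frac{6844}{891}$ ($H = \frac{1711}{891} \left(-4\right) = - \frac{6844}{891} \approx -7.6813$)
$F{\left(X \right)} = X^{2} + \left(-1 + X\right)^{2}$
$\frac{F{\left(-65 \right)}}{2524} - H = \frac{\left(-65\right)^{2} + \left(-1 - 65\right)^{2}}{2524} - - \frac{6844}{891} = \left(4225 + \left(-66\right)^{2}\right) \frac{1}{2524} + \frac{6844}{891} = \left(4225 + 4356\right) \frac{1}{2524} + \frac{6844}{891} = 8581 \cdot \frac{1}{2524} + \frac{6844}{891} = \frac{8581}{2524} + \frac{6844}{891} = \frac{24919927}{2248884}$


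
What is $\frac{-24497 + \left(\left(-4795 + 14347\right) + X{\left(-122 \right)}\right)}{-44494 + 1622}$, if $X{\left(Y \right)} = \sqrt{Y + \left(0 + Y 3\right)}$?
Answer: $\frac{14945}{42872} - \frac{i \sqrt{122}}{21436} \approx 0.3486 - 0.00051527 i$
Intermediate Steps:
$X{\left(Y \right)} = 2 \sqrt{Y}$ ($X{\left(Y \right)} = \sqrt{Y + \left(0 + 3 Y\right)} = \sqrt{Y + 3 Y} = \sqrt{4 Y} = 2 \sqrt{Y}$)
$\frac{-24497 + \left(\left(-4795 + 14347\right) + X{\left(-122 \right)}\right)}{-44494 + 1622} = \frac{-24497 + \left(\left(-4795 + 14347\right) + 2 \sqrt{-122}\right)}{-44494 + 1622} = \frac{-24497 + \left(9552 + 2 i \sqrt{122}\right)}{-42872} = \left(-24497 + \left(9552 + 2 i \sqrt{122}\right)\right) \left(- \frac{1}{42872}\right) = \left(-14945 + 2 i \sqrt{122}\right) \left(- \frac{1}{42872}\right) = \frac{14945}{42872} - \frac{i \sqrt{122}}{21436}$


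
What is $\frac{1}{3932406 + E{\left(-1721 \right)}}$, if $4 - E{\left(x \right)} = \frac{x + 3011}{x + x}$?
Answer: $\frac{1721}{6767678255} \approx 2.543 \cdot 10^{-7}$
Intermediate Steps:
$E{\left(x \right)} = 4 - \frac{3011 + x}{2 x}$ ($E{\left(x \right)} = 4 - \frac{x + 3011}{x + x} = 4 - \frac{3011 + x}{2 x}$)
$\frac{1}{3932406 + E{\left(-1721 \right)}} = \frac{1}{3932406 + \frac{-3011 + 7 \left(-1721\right)}{2 \left(-1721\right)}} = \frac{1}{3932406 + \frac{1}{2} \left(- \frac{1}{1721}\right) \left(-3011 - 12047\right)} = \frac{1}{3932406 + \frac{1}{2} \left(- \frac{1}{1721}\right) \left(-15058\right)} = \frac{1}{3932406 + \frac{7529}{1721}} = \frac{1}{\frac{6767678255}{1721}} = \frac{1721}{6767678255}$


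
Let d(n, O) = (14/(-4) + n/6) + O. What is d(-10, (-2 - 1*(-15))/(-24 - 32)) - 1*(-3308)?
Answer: 554837/168 ≈ 3302.6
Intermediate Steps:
d(n, O) = -7/2 + O + n/6 (d(n, O) = (14*(-¼) + n*(⅙)) + O = (-7/2 + n/6) + O = -7/2 + O + n/6)
d(-10, (-2 - 1*(-15))/(-24 - 32)) - 1*(-3308) = (-7/2 + (-2 - 1*(-15))/(-24 - 32) + (⅙)*(-10)) - 1*(-3308) = (-7/2 + (-2 + 15)/(-56) - 5/3) + 3308 = (-7/2 + 13*(-1/56) - 5/3) + 3308 = (-7/2 - 13/56 - 5/3) + 3308 = -907/168 + 3308 = 554837/168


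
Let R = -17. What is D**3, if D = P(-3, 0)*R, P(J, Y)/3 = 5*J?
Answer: 447697125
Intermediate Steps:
P(J, Y) = 15*J (P(J, Y) = 3*(5*J) = 15*J)
D = 765 (D = (15*(-3))*(-17) = -45*(-17) = 765)
D**3 = 765**3 = 447697125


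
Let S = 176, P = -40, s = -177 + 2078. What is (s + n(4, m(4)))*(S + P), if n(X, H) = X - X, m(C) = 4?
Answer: 258536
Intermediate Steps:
s = 1901
n(X, H) = 0
(s + n(4, m(4)))*(S + P) = (1901 + 0)*(176 - 40) = 1901*136 = 258536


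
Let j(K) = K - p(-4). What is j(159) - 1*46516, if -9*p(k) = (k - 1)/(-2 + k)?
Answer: -2503273/54 ≈ -46357.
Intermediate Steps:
p(k) = -(-1 + k)/(9*(-2 + k)) (p(k) = -(k - 1)/(9*(-2 + k)) = -(-1 + k)/(9*(-2 + k)))
j(K) = 5/54 + K (j(K) = K - (1 - 1*(-4))/(9*(-2 - 4)) = K - (1 + 4)/(9*(-6)) = K - (-1)*5/(9*6) = K - 1*(-5/54) = K + 5/54 = 5/54 + K)
j(159) - 1*46516 = (5/54 + 159) - 1*46516 = 8591/54 - 46516 = -2503273/54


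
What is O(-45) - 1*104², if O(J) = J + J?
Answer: -10906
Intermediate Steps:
O(J) = 2*J
O(-45) - 1*104² = 2*(-45) - 1*104² = -90 - 1*10816 = -90 - 10816 = -10906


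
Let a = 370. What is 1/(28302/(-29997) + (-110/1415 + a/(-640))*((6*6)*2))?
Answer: -22637736/1090361665 ≈ -0.020762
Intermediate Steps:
1/(28302/(-29997) + (-110/1415 + a/(-640))*((6*6)*2)) = 1/(28302/(-29997) + (-110/1415 + 370/(-640))*((6*6)*2)) = 1/(28302*(-1/29997) + (-110*1/1415 + 370*(-1/640))*(36*2)) = 1/(-9434/9999 + (-22/283 - 37/64)*72) = 1/(-9434/9999 - 11879/18112*72) = 1/(-9434/9999 - 106911/2264) = 1/(-1090361665/22637736) = -22637736/1090361665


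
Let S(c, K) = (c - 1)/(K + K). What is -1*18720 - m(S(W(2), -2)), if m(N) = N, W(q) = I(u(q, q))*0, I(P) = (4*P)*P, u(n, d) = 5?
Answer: -74881/4 ≈ -18720.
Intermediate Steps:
I(P) = 4*P²
W(q) = 0 (W(q) = (4*5²)*0 = (4*25)*0 = 100*0 = 0)
S(c, K) = (-1 + c)/(2*K) (S(c, K) = (-1 + c)/((2*K)) = (-1 + c)*(1/(2*K)) = (-1 + c)/(2*K))
-1*18720 - m(S(W(2), -2)) = -1*18720 - (-1 + 0)/(2*(-2)) = -18720 - (-1)*(-1)/(2*2) = -18720 - 1*¼ = -18720 - ¼ = -74881/4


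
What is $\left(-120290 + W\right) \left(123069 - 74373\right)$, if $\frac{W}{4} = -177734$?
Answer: $-40477381296$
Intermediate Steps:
$W = -710936$ ($W = 4 \left(-177734\right) = -710936$)
$\left(-120290 + W\right) \left(123069 - 74373\right) = \left(-120290 - 710936\right) \left(123069 - 74373\right) = \left(-831226\right) 48696 = -40477381296$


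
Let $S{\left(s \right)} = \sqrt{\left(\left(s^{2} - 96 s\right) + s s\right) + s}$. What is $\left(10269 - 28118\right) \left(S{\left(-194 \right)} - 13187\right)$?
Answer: $235374763 - 17849 \sqrt{93702} \approx 2.2991 \cdot 10^{8}$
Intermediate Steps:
$S{\left(s \right)} = \sqrt{- 95 s + 2 s^{2}}$ ($S{\left(s \right)} = \sqrt{\left(\left(s^{2} - 96 s\right) + s^{2}\right) + s} = \sqrt{\left(- 96 s + 2 s^{2}\right) + s} = \sqrt{- 95 s + 2 s^{2}}$)
$\left(10269 - 28118\right) \left(S{\left(-194 \right)} - 13187\right) = \left(10269 - 28118\right) \left(\sqrt{- 194 \left(-95 + 2 \left(-194\right)\right)} - 13187\right) = - 17849 \left(\sqrt{- 194 \left(-95 - 388\right)} - 13187\right) = - 17849 \left(\sqrt{\left(-194\right) \left(-483\right)} - 13187\right) = - 17849 \left(\sqrt{93702} - 13187\right) = - 17849 \left(-13187 + \sqrt{93702}\right) = 235374763 - 17849 \sqrt{93702}$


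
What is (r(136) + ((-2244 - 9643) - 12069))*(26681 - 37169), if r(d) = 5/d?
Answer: 4271252421/17 ≈ 2.5125e+8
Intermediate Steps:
(r(136) + ((-2244 - 9643) - 12069))*(26681 - 37169) = (5/136 + ((-2244 - 9643) - 12069))*(26681 - 37169) = (5*(1/136) + (-11887 - 12069))*(-10488) = (5/136 - 23956)*(-10488) = -3258011/136*(-10488) = 4271252421/17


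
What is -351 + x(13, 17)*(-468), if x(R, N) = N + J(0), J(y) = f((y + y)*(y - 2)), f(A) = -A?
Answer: -8307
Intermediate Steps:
J(y) = -2*y*(-2 + y) (J(y) = -(y + y)*(y - 2) = -2*y*(-2 + y))
x(R, N) = N (x(R, N) = N + 2*0*(2 - 1*0) = N + 2*0*(2 + 0) = N + 2*0*2 = N + 0 = N)
-351 + x(13, 17)*(-468) = -351 + 17*(-468) = -351 - 7956 = -8307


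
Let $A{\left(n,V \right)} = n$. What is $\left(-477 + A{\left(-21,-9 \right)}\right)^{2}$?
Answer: $248004$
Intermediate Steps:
$\left(-477 + A{\left(-21,-9 \right)}\right)^{2} = \left(-477 - 21\right)^{2} = \left(-498\right)^{2} = 248004$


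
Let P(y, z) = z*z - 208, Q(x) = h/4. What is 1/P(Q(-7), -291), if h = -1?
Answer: 1/84473 ≈ 1.1838e-5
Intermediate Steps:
Q(x) = -¼ (Q(x) = -1/4 = -1*¼ = -¼)
P(y, z) = -208 + z² (P(y, z) = z² - 208 = -208 + z²)
1/P(Q(-7), -291) = 1/(-208 + (-291)²) = 1/(-208 + 84681) = 1/84473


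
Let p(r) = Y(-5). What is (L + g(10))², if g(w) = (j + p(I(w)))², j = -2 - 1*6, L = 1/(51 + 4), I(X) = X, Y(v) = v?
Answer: 86415616/3025 ≈ 28567.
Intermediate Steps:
L = 1/55 ≈ 0.018182
p(r) = -5
j = -8 (j = -2 - 6 = -8)
g(w) = 169 (g(w) = (-8 - 5)² = (-13)² = 169)
(L + g(10))² = (1/55 + 169)² = (9296/55)² = 86415616/3025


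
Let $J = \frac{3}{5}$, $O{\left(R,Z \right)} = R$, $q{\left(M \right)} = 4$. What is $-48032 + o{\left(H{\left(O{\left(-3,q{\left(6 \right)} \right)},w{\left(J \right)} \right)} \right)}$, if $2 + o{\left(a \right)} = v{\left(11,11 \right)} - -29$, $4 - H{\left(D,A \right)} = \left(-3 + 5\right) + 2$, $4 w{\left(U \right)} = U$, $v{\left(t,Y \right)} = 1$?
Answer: $-48004$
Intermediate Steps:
$J = \frac{3}{5}$ ($J = 3 \cdot \frac{1}{5} = \frac{3}{5} \approx 0.6$)
$w{\left(U \right)} = \frac{U}{4}$
$H{\left(D,A \right)} = 0$ ($H{\left(D,A \right)} = 4 - \left(\left(-3 + 5\right) + 2\right) = 4 - \left(2 + 2\right) = 4 - 4 = 0$)
$o{\left(a \right)} = 28$ ($o{\left(a \right)} = -2 + \left(1 - -29\right) = -2 + \left(1 + 29\right) = -2 + 30 = 28$)
$-48032 + o{\left(H{\left(O{\left(-3,q{\left(6 \right)} \right)},w{\left(J \right)} \right)} \right)} = -48032 + 28 = -48004$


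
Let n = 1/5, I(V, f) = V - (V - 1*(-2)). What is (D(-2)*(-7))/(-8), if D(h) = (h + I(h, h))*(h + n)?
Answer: 63/10 ≈ 6.3000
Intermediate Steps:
I(V, f) = -2 (I(V, f) = V - (V + 2) = V - (2 + V) = V + (-2 - V) = -2)
n = ⅕ ≈ 0.20000
D(h) = (-2 + h)*(⅕ + h) (D(h) = (h - 2)*(h + ⅕) = (-2 + h)*(⅕ + h))
(D(-2)*(-7))/(-8) = ((-⅖ + (-2)² - 9/5*(-2))*(-7))/(-8) = ((-⅖ + 4 + 18/5)*(-7))*(-⅛) = ((36/5)*(-7))*(-⅛) = -252/5*(-⅛) = 63/10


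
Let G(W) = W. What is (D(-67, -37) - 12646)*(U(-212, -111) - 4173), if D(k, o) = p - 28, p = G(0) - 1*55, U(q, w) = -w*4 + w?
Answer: 48879360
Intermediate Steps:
U(q, w) = -3*w (U(q, w) = -4*w + w = -3*w)
p = -55 (p = 0 - 1*55 = 0 - 55 = -55)
D(k, o) = -83 (D(k, o) = -55 - 28 = -83)
(D(-67, -37) - 12646)*(U(-212, -111) - 4173) = (-83 - 12646)*(-3*(-111) - 4173) = -12729*(333 - 4173) = -12729*(-3840) = 48879360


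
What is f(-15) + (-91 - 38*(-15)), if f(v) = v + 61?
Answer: 525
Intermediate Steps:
f(v) = 61 + v
f(-15) + (-91 - 38*(-15)) = (61 - 15) + (-91 - 38*(-15)) = 46 + (-91 + 570) = 46 + 479 = 525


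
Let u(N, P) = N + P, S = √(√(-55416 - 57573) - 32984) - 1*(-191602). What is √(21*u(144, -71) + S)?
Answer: √(193135 + √(-32984 + I*√112989)) ≈ 439.47 + 0.207*I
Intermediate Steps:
S = 191602 + √(-32984 + I*√112989) (S = √(√(-112989) - 32984) + 191602 = √(I*√112989 - 32984) + 191602 = √(-32984 + I*√112989) + 191602 = 191602 + √(-32984 + I*√112989) ≈ 1.916e+5 + 181.62*I)
√(21*u(144, -71) + S) = √(21*(144 - 71) + (191602 + √(-32984 + I*√112989))) = √(21*73 + (191602 + √(-32984 + I*√112989))) = √(1533 + (191602 + √(-32984 + I*√112989))) = √(193135 + √(-32984 + I*√112989))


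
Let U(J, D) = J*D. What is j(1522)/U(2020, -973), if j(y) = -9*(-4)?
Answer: -9/491365 ≈ -1.8316e-5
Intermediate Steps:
j(y) = 36
U(J, D) = D*J
j(1522)/U(2020, -973) = 36/((-973*2020)) = 36/(-1965460) = 36*(-1/1965460) = -9/491365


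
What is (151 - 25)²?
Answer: 15876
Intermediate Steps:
(151 - 25)² = 126² = 15876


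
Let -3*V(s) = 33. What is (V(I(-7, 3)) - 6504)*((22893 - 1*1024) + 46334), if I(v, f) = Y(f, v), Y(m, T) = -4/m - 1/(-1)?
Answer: -444342545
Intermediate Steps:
Y(m, T) = 1 - 4/m (Y(m, T) = -4/m - 1*(-1) = -4/m + 1 = 1 - 4/m)
I(v, f) = (-4 + f)/f
V(s) = -11 (V(s) = -⅓*33 = -11)
(V(I(-7, 3)) - 6504)*((22893 - 1*1024) + 46334) = (-11 - 6504)*((22893 - 1*1024) + 46334) = -6515*((22893 - 1024) + 46334) = -6515*(21869 + 46334) = -6515*68203 = -444342545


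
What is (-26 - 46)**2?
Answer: 5184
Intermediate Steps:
(-26 - 46)**2 = (-72)**2 = 5184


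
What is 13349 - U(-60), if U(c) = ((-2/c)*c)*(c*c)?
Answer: 20549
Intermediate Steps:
U(c) = -2*c²
13349 - U(-60) = 13349 - (-2)*(-60)² = 13349 - (-2)*3600 = 13349 - 1*(-7200) = 13349 + 7200 = 20549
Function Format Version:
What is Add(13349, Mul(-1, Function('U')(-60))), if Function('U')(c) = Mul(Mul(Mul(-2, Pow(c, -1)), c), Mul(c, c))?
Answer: 20549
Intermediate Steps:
Function('U')(c) = Mul(-2, Pow(c, 2))
Add(13349, Mul(-1, Function('U')(-60))) = Add(13349, Mul(-1, Mul(-2, Pow(-60, 2)))) = Add(13349, Mul(-1, Mul(-2, 3600))) = Add(13349, Mul(-1, -7200)) = Add(13349, 7200) = 20549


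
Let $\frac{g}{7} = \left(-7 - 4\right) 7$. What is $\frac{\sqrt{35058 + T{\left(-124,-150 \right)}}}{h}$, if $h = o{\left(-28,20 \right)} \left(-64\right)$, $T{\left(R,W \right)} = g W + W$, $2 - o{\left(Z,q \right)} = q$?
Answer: $\frac{\sqrt{12862}}{384} \approx 0.29534$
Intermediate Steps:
$g = -539$ ($g = 7 \left(-7 - 4\right) 7 = 7 \left(\left(-11\right) 7\right) = 7 \left(-77\right) = -539$)
$o{\left(Z,q \right)} = 2 - q$
$T{\left(R,W \right)} = - 538 W$ ($T{\left(R,W \right)} = - 539 W + W = - 538 W$)
$h = 1152$ ($h = \left(2 - 20\right) \left(-64\right) = \left(-18\right) \left(-64\right) = 1152$)
$\frac{\sqrt{35058 + T{\left(-124,-150 \right)}}}{h} = \frac{\sqrt{35058 - -80700}}{1152} = \sqrt{35058 + 80700} \cdot \frac{1}{1152} = \sqrt{115758} \cdot \frac{1}{1152} = 3 \sqrt{12862} \cdot \frac{1}{1152} = \frac{\sqrt{12862}}{384}$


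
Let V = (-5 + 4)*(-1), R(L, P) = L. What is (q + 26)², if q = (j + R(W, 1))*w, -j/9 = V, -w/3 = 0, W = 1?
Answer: 676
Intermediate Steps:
w = 0 (w = -3*0 = 0)
V = 1 (V = -1*(-1) = 1)
j = -9 (j = -9*1 = -9)
q = 0 (q = (-9 + 1)*0 = -8*0 = 0)
(q + 26)² = (0 + 26)² = 26² = 676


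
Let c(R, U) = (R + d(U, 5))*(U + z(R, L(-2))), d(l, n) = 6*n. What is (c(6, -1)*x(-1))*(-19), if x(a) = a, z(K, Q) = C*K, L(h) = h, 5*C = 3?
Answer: 8892/5 ≈ 1778.4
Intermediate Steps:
C = ⅗ (C = (⅕)*3 = ⅗ ≈ 0.60000)
z(K, Q) = 3*K/5
c(R, U) = (30 + R)*(U + 3*R/5) (c(R, U) = (R + 6*5)*(U + 3*R/5) = (R + 30)*(U + 3*R/5) = (30 + R)*(U + 3*R/5))
(c(6, -1)*x(-1))*(-19) = ((18*6 + 30*(-1) + (⅗)*6² + 6*(-1))*(-1))*(-19) = ((108 - 30 + (⅗)*36 - 6)*(-1))*(-19) = ((108 - 30 + 108/5 - 6)*(-1))*(-19) = ((468/5)*(-1))*(-19) = -468/5*(-19) = 8892/5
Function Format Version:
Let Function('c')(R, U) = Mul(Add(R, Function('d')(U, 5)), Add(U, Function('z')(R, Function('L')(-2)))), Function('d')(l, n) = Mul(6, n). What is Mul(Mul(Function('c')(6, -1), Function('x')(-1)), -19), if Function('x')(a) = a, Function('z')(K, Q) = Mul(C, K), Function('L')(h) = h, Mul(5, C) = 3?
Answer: Rational(8892, 5) ≈ 1778.4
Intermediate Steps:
C = Rational(3, 5) (C = Mul(Rational(1, 5), 3) = Rational(3, 5) ≈ 0.60000)
Function('z')(K, Q) = Mul(Rational(3, 5), K)
Function('c')(R, U) = Mul(Add(30, R), Add(U, Mul(Rational(3, 5), R))) (Function('c')(R, U) = Mul(Add(R, Mul(6, 5)), Add(U, Mul(Rational(3, 5), R))) = Mul(Add(R, 30), Add(U, Mul(Rational(3, 5), R))) = Mul(Add(30, R), Add(U, Mul(Rational(3, 5), R))))
Mul(Mul(Function('c')(6, -1), Function('x')(-1)), -19) = Mul(Mul(Add(Mul(18, 6), Mul(30, -1), Mul(Rational(3, 5), Pow(6, 2)), Mul(6, -1)), -1), -19) = Mul(Mul(Add(108, -30, Mul(Rational(3, 5), 36), -6), -1), -19) = Mul(Mul(Add(108, -30, Rational(108, 5), -6), -1), -19) = Mul(Mul(Rational(468, 5), -1), -19) = Mul(Rational(-468, 5), -19) = Rational(8892, 5)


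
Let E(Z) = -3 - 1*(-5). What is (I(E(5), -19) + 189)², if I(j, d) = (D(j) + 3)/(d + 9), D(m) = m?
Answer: 142129/4 ≈ 35532.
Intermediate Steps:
E(Z) = 2 (E(Z) = -3 + 5 = 2)
I(j, d) = (3 + j)/(9 + d) (I(j, d) = (j + 3)/(d + 9) = (3 + j)/(9 + d))
(I(E(5), -19) + 189)² = ((3 + 2)/(9 - 19) + 189)² = (5/(-10) + 189)² = (-⅒*5 + 189)² = (-½ + 189)² = (377/2)² = 142129/4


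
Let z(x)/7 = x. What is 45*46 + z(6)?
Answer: 2112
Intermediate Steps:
z(x) = 7*x
45*46 + z(6) = 45*46 + 7*6 = 2070 + 42 = 2112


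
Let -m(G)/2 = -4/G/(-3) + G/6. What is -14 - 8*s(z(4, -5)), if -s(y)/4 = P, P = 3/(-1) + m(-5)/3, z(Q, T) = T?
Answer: -1298/15 ≈ -86.533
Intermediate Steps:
m(G) = -8/(3*G) - G/3 (m(G) = -2*(-4/G/(-3) + G/6) = -2*(-4/G*(-1/3) + G*(1/6)) = -2*(4/(3*G) + G/6) = -2*(G/6 + 4/(3*G)) = -8/(3*G) - G/3)
P = -34/15 (P = 3/(-1) + ((1/3)*(-8 - 1*(-5)**2)/(-5))/3 = 3*(-1) + ((1/3)*(-1/5)*(-8 - 1*25))*(1/3) = -3 + ((1/3)*(-1/5)*(-8 - 25))*(1/3) = -3 + ((1/3)*(-1/5)*(-33))*(1/3) = -3 + (11/5)*(1/3) = -3 + 11/15 = -34/15 ≈ -2.2667)
s(y) = 136/15 (s(y) = -4*(-34/15) = 136/15)
-14 - 8*s(z(4, -5)) = -14 - 8*136/15 = -14 - 1088/15 = -1298/15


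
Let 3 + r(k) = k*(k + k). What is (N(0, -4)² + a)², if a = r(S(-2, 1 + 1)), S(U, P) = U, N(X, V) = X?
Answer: 25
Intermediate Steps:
r(k) = -3 + 2*k² (r(k) = -3 + k*(k + k) = -3 + k*(2*k) = -3 + 2*k²)
a = 5 (a = -3 + 2*(-2)² = -3 + 2*4 = -3 + 8 = 5)
(N(0, -4)² + a)² = (0² + 5)² = (0 + 5)² = 5² = 25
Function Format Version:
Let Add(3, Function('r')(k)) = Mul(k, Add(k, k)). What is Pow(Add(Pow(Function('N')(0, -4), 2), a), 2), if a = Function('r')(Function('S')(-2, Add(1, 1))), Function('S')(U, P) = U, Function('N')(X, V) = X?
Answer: 25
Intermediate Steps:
Function('r')(k) = Add(-3, Mul(2, Pow(k, 2))) (Function('r')(k) = Add(-3, Mul(k, Add(k, k))) = Add(-3, Mul(k, Mul(2, k))) = Add(-3, Mul(2, Pow(k, 2))))
a = 5 (a = Add(-3, Mul(2, Pow(-2, 2))) = Add(-3, Mul(2, 4)) = Add(-3, 8) = 5)
Pow(Add(Pow(Function('N')(0, -4), 2), a), 2) = Pow(Add(Pow(0, 2), 5), 2) = Pow(Add(0, 5), 2) = Pow(5, 2) = 25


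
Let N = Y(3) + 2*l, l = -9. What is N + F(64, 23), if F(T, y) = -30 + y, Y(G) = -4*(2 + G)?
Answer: -45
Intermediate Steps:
Y(G) = -8 - 4*G
N = -38 (N = (-8 - 4*3) + 2*(-9) = (-8 - 12) - 18 = -20 - 18 = -38)
N + F(64, 23) = -38 + (-30 + 23) = -38 - 7 = -45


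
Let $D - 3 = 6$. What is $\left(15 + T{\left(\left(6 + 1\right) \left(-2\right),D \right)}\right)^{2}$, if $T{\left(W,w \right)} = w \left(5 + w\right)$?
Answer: $19881$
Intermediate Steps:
$D = 9$ ($D = 3 + 6 = 9$)
$\left(15 + T{\left(\left(6 + 1\right) \left(-2\right),D \right)}\right)^{2} = \left(15 + 9 \left(5 + 9\right)\right)^{2} = \left(15 + 9 \cdot 14\right)^{2} = \left(15 + 126\right)^{2} = 141^{2} = 19881$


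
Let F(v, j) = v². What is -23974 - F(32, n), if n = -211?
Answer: -24998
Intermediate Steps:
-23974 - F(32, n) = -23974 - 1*32² = -23974 - 1*1024 = -23974 - 1024 = -24998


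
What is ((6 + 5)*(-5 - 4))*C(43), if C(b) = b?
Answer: -4257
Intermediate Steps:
((6 + 5)*(-5 - 4))*C(43) = ((6 + 5)*(-5 - 4))*43 = (11*(-9))*43 = -99*43 = -4257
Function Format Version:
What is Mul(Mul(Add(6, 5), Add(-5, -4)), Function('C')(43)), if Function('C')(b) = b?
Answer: -4257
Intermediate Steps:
Mul(Mul(Add(6, 5), Add(-5, -4)), Function('C')(43)) = Mul(Mul(Add(6, 5), Add(-5, -4)), 43) = Mul(Mul(11, -9), 43) = Mul(-99, 43) = -4257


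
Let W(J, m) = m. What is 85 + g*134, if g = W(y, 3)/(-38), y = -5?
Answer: 1414/19 ≈ 74.421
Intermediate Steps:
g = -3/38 (g = 3/(-38) = 3*(-1/38) = -3/38 ≈ -0.078947)
85 + g*134 = 85 - 3/38*134 = 85 - 201/19 = 1414/19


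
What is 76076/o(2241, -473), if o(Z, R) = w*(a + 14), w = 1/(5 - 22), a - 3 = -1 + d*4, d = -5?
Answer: 323323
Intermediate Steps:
a = -18 (a = 3 + (-1 - 5*4) = 3 + (-1 - 20) = 3 - 21 = -18)
w = -1/17 (w = 1/(-17) = -1/17 ≈ -0.058824)
o(Z, R) = 4/17 (o(Z, R) = -(-18 + 14)/17 = -1/17*(-4) = 4/17)
76076/o(2241, -473) = 76076/(4/17) = 76076*(17/4) = 323323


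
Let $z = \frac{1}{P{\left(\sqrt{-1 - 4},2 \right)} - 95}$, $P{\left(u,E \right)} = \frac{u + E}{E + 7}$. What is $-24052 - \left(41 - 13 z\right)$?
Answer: $- \frac{1947833767}{80846} - \frac{13 i \sqrt{5}}{80846} \approx -24093.0 - 0.00035956 i$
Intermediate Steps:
$P{\left(u,E \right)} = \frac{E + u}{7 + E}$
$z = \frac{1}{- \frac{853}{9} + \frac{i \sqrt{5}}{9}}$ ($z = \frac{1}{\frac{2 + \sqrt{-1 - 4}}{7 + 2} - 95} = \frac{1}{\frac{2 + \sqrt{-5}}{9} - 95} = \frac{1}{\frac{2 + i \sqrt{5}}{9} - 95} = \frac{1}{\left(\frac{2}{9} + \frac{i \sqrt{5}}{9}\right) - 95} = \frac{1}{- \frac{853}{9} + \frac{i \sqrt{5}}{9}} \approx -0.010551 - 2.766 \cdot 10^{-5} i$)
$-24052 - \left(41 - 13 z\right) = -24052 - \left(41 - 13 \left(- \frac{853}{80846} - \frac{i \sqrt{5}}{80846}\right)\right) = -24052 - \left(41 + \left(\frac{11089}{80846} + \frac{13 i \sqrt{5}}{80846}\right)\right) = -24052 - \left(\frac{3325775}{80846} + \frac{13 i \sqrt{5}}{80846}\right) = - \frac{1947833767}{80846} - \frac{13 i \sqrt{5}}{80846}$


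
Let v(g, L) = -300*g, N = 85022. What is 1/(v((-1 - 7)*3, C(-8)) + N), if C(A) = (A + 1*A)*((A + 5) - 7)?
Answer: 1/92222 ≈ 1.0843e-5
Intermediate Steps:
C(A) = 2*A*(-2 + A) (C(A) = (A + A)*((5 + A) - 7) = (2*A)*(-2 + A) = 2*A*(-2 + A))
1/(v((-1 - 7)*3, C(-8)) + N) = 1/(-300*(-1 - 7)*3 + 85022) = 1/(-(-2400)*3 + 85022) = 1/(-300*(-24) + 85022) = 1/(7200 + 85022) = 1/92222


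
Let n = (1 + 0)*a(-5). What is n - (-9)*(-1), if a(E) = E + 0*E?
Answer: -14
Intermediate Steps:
a(E) = E (a(E) = E + 0 = E)
n = -5 (n = (1 + 0)*(-5) = 1*(-5) = -5)
n - (-9)*(-1) = -5 - (-9)*(-1) = -5 - 1*9 = -5 - 9 = -14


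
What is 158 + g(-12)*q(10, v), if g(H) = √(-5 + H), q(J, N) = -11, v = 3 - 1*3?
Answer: 158 - 11*I*√17 ≈ 158.0 - 45.354*I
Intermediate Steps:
v = 0 (v = 3 - 3 = 0)
158 + g(-12)*q(10, v) = 158 + √(-5 - 12)*(-11) = 158 + √(-17)*(-11) = 158 + (I*√17)*(-11) = 158 - 11*I*√17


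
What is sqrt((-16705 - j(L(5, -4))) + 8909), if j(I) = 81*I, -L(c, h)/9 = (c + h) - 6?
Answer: I*sqrt(11441) ≈ 106.96*I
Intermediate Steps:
L(c, h) = 54 - 9*c - 9*h (L(c, h) = -9*((c + h) - 6) = -9*(-6 + c + h) = 54 - 9*c - 9*h)
sqrt((-16705 - j(L(5, -4))) + 8909) = sqrt((-16705 - 81*(54 - 9*5 - 9*(-4))) + 8909) = sqrt((-16705 - 81*(54 - 45 + 36)) + 8909) = sqrt((-16705 - 81*45) + 8909) = sqrt((-16705 - 1*3645) + 8909) = sqrt((-16705 - 3645) + 8909) = sqrt(-20350 + 8909) = sqrt(-11441) = I*sqrt(11441)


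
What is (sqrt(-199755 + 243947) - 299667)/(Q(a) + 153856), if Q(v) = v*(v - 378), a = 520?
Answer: -299667/227696 + sqrt(2762)/56924 ≈ -1.3152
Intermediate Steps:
Q(v) = v*(-378 + v)
(sqrt(-199755 + 243947) - 299667)/(Q(a) + 153856) = (sqrt(-199755 + 243947) - 299667)/(520*(-378 + 520) + 153856) = (sqrt(44192) - 299667)/(520*142 + 153856) = (4*sqrt(2762) - 299667)/(73840 + 153856) = (-299667 + 4*sqrt(2762))/227696 = (-299667 + 4*sqrt(2762))*(1/227696) = -299667/227696 + sqrt(2762)/56924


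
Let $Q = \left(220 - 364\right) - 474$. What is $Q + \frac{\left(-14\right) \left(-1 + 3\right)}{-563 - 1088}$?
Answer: $- \frac{1020290}{1651} \approx -617.98$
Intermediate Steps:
$Q = -618$ ($Q = -144 - 474 = -618$)
$Q + \frac{\left(-14\right) \left(-1 + 3\right)}{-563 - 1088} = -618 + \frac{\left(-14\right) \left(-1 + 3\right)}{-563 - 1088} = -618 + \frac{\left(-14\right) 2}{-1651} = -618 - - \frac{28}{1651} = -618 + \frac{28}{1651} = - \frac{1020290}{1651}$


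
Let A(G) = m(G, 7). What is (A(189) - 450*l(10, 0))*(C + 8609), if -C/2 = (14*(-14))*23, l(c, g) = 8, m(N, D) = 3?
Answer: -63397125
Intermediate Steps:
A(G) = 3
C = 9016 (C = -2*14*(-14)*23 = -(-392)*23 = -2*(-4508) = 9016)
(A(189) - 450*l(10, 0))*(C + 8609) = (3 - 450*8)*(9016 + 8609) = (3 - 3600)*17625 = -3597*17625 = -63397125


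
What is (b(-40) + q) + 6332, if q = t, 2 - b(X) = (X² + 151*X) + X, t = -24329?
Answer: -13515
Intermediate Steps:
b(X) = 2 - X² - 152*X (b(X) = 2 - ((X² + 151*X) + X) = 2 - (X² + 152*X) = 2 + (-X² - 152*X) = 2 - X² - 152*X)
q = -24329
(b(-40) + q) + 6332 = ((2 - 1*(-40)² - 152*(-40)) - 24329) + 6332 = ((2 - 1*1600 + 6080) - 24329) + 6332 = ((2 - 1600 + 6080) - 24329) + 6332 = (4482 - 24329) + 6332 = -19847 + 6332 = -13515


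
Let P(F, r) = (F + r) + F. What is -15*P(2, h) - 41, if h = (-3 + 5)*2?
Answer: -161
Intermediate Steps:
h = 4 (h = 2*2 = 4)
P(F, r) = r + 2*F
-15*P(2, h) - 41 = -15*(4 + 2*2) - 41 = -15*(4 + 4) - 41 = -15*8 - 41 = -120 - 41 = -161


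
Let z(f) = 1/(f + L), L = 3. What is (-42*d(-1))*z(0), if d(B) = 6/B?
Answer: 84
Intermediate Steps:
z(f) = 1/(3 + f) (z(f) = 1/(f + 3) = 1/(3 + f))
(-42*d(-1))*z(0) = (-252/(-1))/(3 + 0) = -252*(-1)/3 = -42*(-6)*(⅓) = 252*(⅓) = 84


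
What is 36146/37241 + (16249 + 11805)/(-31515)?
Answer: 94382176/1173650115 ≈ 0.080418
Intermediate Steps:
36146/37241 + (16249 + 11805)/(-31515) = 36146*(1/37241) + 28054*(-1/31515) = 36146/37241 - 28054/31515 = 94382176/1173650115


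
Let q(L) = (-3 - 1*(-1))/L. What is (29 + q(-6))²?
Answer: 7744/9 ≈ 860.44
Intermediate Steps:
q(L) = -2/L (q(L) = (-3 + 1)/L = -2/L)
(29 + q(-6))² = (29 - 2/(-6))² = (29 - 2*(-⅙))² = (29 + ⅓)² = (88/3)² = 7744/9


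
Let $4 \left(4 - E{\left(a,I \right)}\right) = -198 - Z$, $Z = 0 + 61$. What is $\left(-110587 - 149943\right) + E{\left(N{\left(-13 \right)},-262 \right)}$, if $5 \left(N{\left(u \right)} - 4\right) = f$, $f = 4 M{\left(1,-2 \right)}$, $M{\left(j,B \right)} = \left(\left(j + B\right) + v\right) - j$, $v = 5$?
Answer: $- \frac{1041845}{4} \approx -2.6046 \cdot 10^{5}$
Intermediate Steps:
$Z = 61$
$M{\left(j,B \right)} = 5 + B$ ($M{\left(j,B \right)} = \left(\left(j + B\right) + 5\right) - j = \left(\left(B + j\right) + 5\right) - j = \left(5 + B + j\right) - j = 5 + B$)
$f = 12$ ($f = 4 \left(5 - 2\right) = 4 \cdot 3 = 12$)
$N{\left(u \right)} = \frac{32}{5}$ ($N{\left(u \right)} = 4 + \frac{1}{5} \cdot 12 = 4 + \frac{12}{5} = \frac{32}{5}$)
$E{\left(a,I \right)} = \frac{275}{4}$ ($E{\left(a,I \right)} = 4 - \frac{-198 - 61}{4} = 4 - - \frac{259}{4} = 4 + \frac{259}{4} = \frac{275}{4}$)
$\left(-110587 - 149943\right) + E{\left(N{\left(-13 \right)},-262 \right)} = \left(-110587 - 149943\right) + \frac{275}{4} = -260530 + \frac{275}{4} = - \frac{1041845}{4}$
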